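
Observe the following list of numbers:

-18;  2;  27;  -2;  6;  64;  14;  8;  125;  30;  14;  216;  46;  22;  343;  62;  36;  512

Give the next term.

78

Read the sequence 3 terms at a time; column i is its own pattern.
Stream A: -18, -2, 14, 30, 46, 62 (adding 16 each time).
Stream B: 2, 6, 8, 14, 22, 36 (each term equals the sum of the previous two).
Stream C: 27, 64, 125, 216, 343, 512 (perfect cubes starting at 3³).
Position 19 falls in stream A as its term 7, giving 78.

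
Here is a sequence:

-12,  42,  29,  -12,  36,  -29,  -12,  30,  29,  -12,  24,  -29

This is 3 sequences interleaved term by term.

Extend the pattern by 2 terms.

-12, 18

Taking every 3rd term gives 3 separate tracks.
Stream A: -12, -12, -12, -12 (always -12).
Stream B: 42, 36, 30, 24 (linear: a_n = 48 − 6·n).
Stream C: 29, -29, 29, -29 (alternating ±29).
Position 13 falls in stream A as its term 5, giving -12.
The 14th slot belongs to stream B; its 5th term is 18.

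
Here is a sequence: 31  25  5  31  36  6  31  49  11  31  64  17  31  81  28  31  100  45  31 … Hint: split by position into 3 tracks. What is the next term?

Split by position mod 3 into 3 tracks.
Track A: 31, 31, 31, 31, 31, 31, 31 (constant 31).
Track B: 25, 36, 49, 64, 81, 100 (perfect squares starting at 5²).
Track C: 5, 6, 11, 17, 28, 45 (a Fibonacci-like recurrence a_n = a_{n-1} + a_{n-2}).
Position 20 → track B, term 7 = 121.

121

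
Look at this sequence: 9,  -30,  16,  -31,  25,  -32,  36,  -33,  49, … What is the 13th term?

The terms cycle through 2 interleaved subsequences.
Stream A: 9, 16, 25, 36, 49 — the squares 3², 4², 5², ….
Stream B: -30, -31, -32, -33 — arithmetic, step −1.
Term 13 comes from stream A (its 7th entry): 81.

81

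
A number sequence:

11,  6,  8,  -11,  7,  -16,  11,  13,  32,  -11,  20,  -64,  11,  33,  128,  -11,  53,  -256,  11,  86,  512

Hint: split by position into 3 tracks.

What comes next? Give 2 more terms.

The terms cycle through 3 interleaved subsequences.
Stream A is 11, -11, 11, -11, 11, -11, 11, which is the oscillation 11·(−1)^(n+1).
Stream B is 6, 7, 13, 20, 33, 53, 86, which is each term equals the sum of the previous two.
Stream C is 8, -16, 32, -64, 128, -256, 512, which is geometric, ×-2 each step.
The 22nd slot belongs to stream A; its 8th term is -11.
Position 23 → stream B, term 8 = 139.

-11, 139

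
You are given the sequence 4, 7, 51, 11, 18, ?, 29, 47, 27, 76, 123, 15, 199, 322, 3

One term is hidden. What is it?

Reading positions in blocks of 3 reveals the pattern AAB — 2 tracks woven together.
Track A: 4, 7, 11, 18, 29, 47, 76, 123, 199, 322 (Fibonacci-style (each term is the sum of the two before it)).
Track B: 51, ?, 27, 15, 3 (linear: a_n = 63 − 12·n).
Filling track B at index 2 by its rule yields 39.

39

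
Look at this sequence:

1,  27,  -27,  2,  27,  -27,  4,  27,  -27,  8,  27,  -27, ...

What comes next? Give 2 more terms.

The slot pattern repeats as ABB (period 3), so there are 2 interleaved tracks.
Stream A = 1, 2, 4, 8: powers of 2.
Stream B = 27, -27, 27, -27, 27, -27, 27, -27: oscillating between 27 and -27.
Position 13 falls in stream A as its term 5, giving 16.
Term 14 comes from stream B (its 9th entry): 27.

16, 27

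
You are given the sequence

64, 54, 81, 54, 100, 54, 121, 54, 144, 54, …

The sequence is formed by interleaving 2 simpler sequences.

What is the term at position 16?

54

Split by position mod 2 into 2 tracks.
Track A: 64, 81, 100, 121, 144 — consecutive squares n² from n = 8.
Track B: 54, 54, 54, 54, 54 — constant 54.
The 16th slot belongs to track B; its 8th term is 54.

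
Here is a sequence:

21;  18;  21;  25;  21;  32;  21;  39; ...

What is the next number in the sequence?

21

Positions 1, 3, 5, … form one subsequence and positions 2, 4, 6, … form another.
Track A: 21, 21, 21, 21 — always 21.
Track B: 18, 25, 32, 39 — adding 7 each time.
The 9th slot belongs to track A; its 5th term is 21.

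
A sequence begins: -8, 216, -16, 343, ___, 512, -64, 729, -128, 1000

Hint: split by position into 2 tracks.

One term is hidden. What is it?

-32

The terms cycle through 2 interleaved subsequences.
Track A: -8, -16, ?, -64, -128. Multiplying by 2 each time.
Track B: 216, 343, 512, 729, 1000. Perfect cubes starting at 6³.
Filling track A at index 3 by its rule yields -32.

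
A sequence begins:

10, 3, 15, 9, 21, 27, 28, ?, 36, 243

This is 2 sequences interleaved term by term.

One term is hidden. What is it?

81

The terms cycle through 2 interleaved subsequences.
Track A = 10, 15, 21, 28, 36: triangular numbers n(n+1)/2 for n = 4, 5, ….
Track B = 3, 9, 27, ?, 243: multiplying by 3 each time.
Track B's pattern makes the blank 81.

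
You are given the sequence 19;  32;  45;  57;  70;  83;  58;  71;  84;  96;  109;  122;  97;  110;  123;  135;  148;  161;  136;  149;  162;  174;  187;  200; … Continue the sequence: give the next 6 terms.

Reading positions in blocks of 6 reveals the pattern AAABBB — 2 tracks woven together.
Subsequence A: 19, 32, 45, 58, 71, 84, 97, 110, 123, 136, 149, 162. Adding 13 each time.
Subsequence B: 57, 70, 83, 96, 109, 122, 135, 148, 161, 174, 187, 200. Arithmetic with common difference +13.
The 25th slot belongs to subsequence A; its 13th term is 175.
The 26th slot belongs to subsequence A; its 14th term is 188.
Term 27 comes from subsequence A (its 15th entry): 201.
The 28th slot belongs to subsequence B; its 13th term is 213.
Position 29 falls in subsequence B as its term 14, giving 226.
Position 30 → subsequence B, term 15 = 239.

175, 188, 201, 213, 226, 239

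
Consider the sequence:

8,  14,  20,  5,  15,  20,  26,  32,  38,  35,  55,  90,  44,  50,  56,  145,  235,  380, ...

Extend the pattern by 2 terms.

The slot pattern repeats as AAABBB (period 6), so there are 2 interleaved tracks.
Track A: 8, 14, 20, 26, 32, 38, 44, 50, 56. Arithmetic with common difference +6.
Track B: 5, 15, 20, 35, 55, 90, 145, 235, 380. Each term equals the sum of the previous two.
Position 19 falls in track A as its term 10, giving 62.
The 20th slot belongs to track A; its 11th term is 68.

62, 68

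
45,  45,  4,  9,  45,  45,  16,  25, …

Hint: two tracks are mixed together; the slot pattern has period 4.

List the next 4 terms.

45, 45, 36, 49

The slot pattern repeats as AABB (period 4), so there are 2 interleaved tracks.
Subsequence A: 45, 45, 45, 45 — constant 45.
Subsequence B: 4, 9, 16, 25 — perfect squares starting at 2².
Position 9 → subsequence A, term 5 = 45.
Position 10 → subsequence A, term 6 = 45.
Position 11 → subsequence B, term 5 = 36.
The 12th slot belongs to subsequence B; its 6th term is 49.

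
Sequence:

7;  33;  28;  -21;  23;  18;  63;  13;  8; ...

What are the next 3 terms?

-189, 3, -2

The slot pattern repeats as ABB (period 3), so there are 2 interleaved tracks.
Stream A = 7, -21, 63: a geometric progression (common ratio -3).
Stream B = 33, 28, 23, 18, 13, 8: subtracting 5 each time.
Position 10 falls in stream A as its term 4, giving -189.
Position 11 falls in stream B as its term 7, giving 3.
The 12th slot belongs to stream B; its 8th term is -2.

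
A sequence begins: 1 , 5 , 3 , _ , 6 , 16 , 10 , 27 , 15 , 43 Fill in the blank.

Split by position mod 2 into 2 tracks.
Track A: 1, 3, 6, 10, 15 — the triangular numbers T_1, T_2, ….
Track B: 5, ?, 16, 27, 43 — a Fibonacci-like recurrence a_n = a_{n-1} + a_{n-2}.
Track B's pattern makes the blank 11.

11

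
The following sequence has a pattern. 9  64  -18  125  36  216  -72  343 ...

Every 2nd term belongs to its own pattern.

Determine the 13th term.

576

The terms cycle through 2 interleaved subsequences.
Track A: 9, -18, 36, -72 (geometric with ratio -2).
Track B: 64, 125, 216, 343 (the cubes 4³, 5³, 6³, …).
The 13th slot belongs to track A; its 7th term is 576.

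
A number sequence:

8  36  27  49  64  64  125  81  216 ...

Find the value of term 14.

Positions 1, 3, 5, … form one subsequence and positions 2, 4, 6, … form another.
Subsequence A: 8, 27, 64, 125, 216. The cubes 2³, 3³, 4³, ….
Subsequence B: 36, 49, 64, 81. Perfect squares starting at 6².
The 14th slot belongs to subsequence B; its 7th term is 144.

144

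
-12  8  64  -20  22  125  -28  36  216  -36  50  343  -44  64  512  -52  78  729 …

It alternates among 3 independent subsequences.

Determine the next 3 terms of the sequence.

The terms cycle through 3 interleaved subsequences.
Track A: -12, -20, -28, -36, -44, -52. Arithmetic, step −8.
Track B: 8, 22, 36, 50, 64, 78. Arithmetic, step +14.
Track C: 64, 125, 216, 343, 512, 729. Consecutive cubes n³ from n = 4.
Term 19 comes from track A (its 7th entry): -60.
Position 20 falls in track B as its term 7, giving 92.
Position 21 falls in track C as its term 7, giving 1000.

-60, 92, 1000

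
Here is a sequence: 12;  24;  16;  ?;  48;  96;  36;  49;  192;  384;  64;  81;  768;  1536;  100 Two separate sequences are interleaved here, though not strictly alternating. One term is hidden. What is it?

25

Positions follow the repeating pattern AABB; grouping by letter gives 2 tracks.
Stream A: 12, 24, 48, 96, 192, 384, 768, 1536. Geometric, ×2 each step.
Stream B: 16, ?, 36, 49, 64, 81, 100. The squares 4², 5², 6², ….
Stream B's pattern makes the blank 25.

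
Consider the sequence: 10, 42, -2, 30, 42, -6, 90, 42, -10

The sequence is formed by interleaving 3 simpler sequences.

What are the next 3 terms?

The terms cycle through 3 interleaved subsequences.
Track A = 10, 30, 90: a geometric progression (common ratio 3).
Track B = 42, 42, 42: the constant sequence 42.
Track C = -2, -6, -10: subtracting 4 each time.
Position 10 falls in track A as its term 4, giving 270.
Term 11 comes from track B (its 4th entry): 42.
Position 12 falls in track C as its term 4, giving -14.

270, 42, -14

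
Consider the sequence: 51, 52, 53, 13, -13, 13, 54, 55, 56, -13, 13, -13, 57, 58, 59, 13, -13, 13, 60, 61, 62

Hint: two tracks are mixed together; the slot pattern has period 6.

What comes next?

-13

Positions follow the repeating pattern AAABBB; grouping by letter gives 2 tracks.
Track A: 51, 52, 53, 54, 55, 56, 57, 58, 59, 60, 61, 62 (arithmetic, step +1).
Track B: 13, -13, 13, -13, 13, -13, 13, -13, 13 (the oscillation 13·(−1)^(n+1)).
Term 22 comes from track B (its 10th entry): -13.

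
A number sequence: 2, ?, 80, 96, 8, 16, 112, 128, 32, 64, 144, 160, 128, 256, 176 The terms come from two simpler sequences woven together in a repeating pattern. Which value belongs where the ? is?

The slot pattern repeats as AABB (period 4), so there are 2 interleaved tracks.
Subsequence A is 2, ?, 8, 16, 32, 64, 128, 256, which is powers 2^1, 2^2, 2^3, ….
Subsequence B is 80, 96, 112, 128, 144, 160, 176, which is adding 16 each time.
Subsequence A's pattern makes the blank 4.

4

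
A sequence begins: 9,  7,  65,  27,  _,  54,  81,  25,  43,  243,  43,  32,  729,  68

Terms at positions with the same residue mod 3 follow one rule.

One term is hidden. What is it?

Split by position mod 3 into 3 tracks.
Track A: 9, 27, 81, 243, 729 — powers 3^2, 3^3, 3^4, ….
Track B: 7, ?, 25, 43, 68 — each term equals the sum of the previous two.
Track C: 65, 54, 43, 32 — subtracting 11 each time.
Track B's pattern makes the blank 18.

18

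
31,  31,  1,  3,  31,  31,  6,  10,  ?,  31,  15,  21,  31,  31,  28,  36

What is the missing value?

Positions follow the repeating pattern AABB; grouping by letter gives 2 tracks.
Track A = 31, 31, 31, 31, ?, 31, 31, 31: always 31.
Track B = 1, 3, 6, 10, 15, 21, 28, 36: triangular numbers starting at T_1.
Filling track A at index 5 by its rule yields 31.

31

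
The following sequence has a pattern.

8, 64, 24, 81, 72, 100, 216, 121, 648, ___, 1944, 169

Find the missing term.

The terms cycle through 2 interleaved subsequences.
Track A: 8, 24, 72, 216, 648, 1944. Geometric, ×3 each step.
Track B: 64, 81, 100, 121, ?, 169. Perfect squares starting at 8².
So the missing entry in track B is 144.

144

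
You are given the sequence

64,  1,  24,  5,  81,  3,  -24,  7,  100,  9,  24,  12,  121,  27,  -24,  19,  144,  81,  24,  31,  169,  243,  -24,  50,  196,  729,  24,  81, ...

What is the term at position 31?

Split by position mod 4: positions 1, 5, 9, … form one track, and each other residue class forms its own.
Subsequence A = 64, 81, 100, 121, 144, 169, 196: perfect squares starting at 8².
Subsequence B = 1, 3, 9, 27, 81, 243, 729: a geometric progression (common ratio 3).
Subsequence C = 24, -24, 24, -24, 24, -24, 24: oscillating between 24 and -24.
Subsequence D = 5, 7, 12, 19, 31, 50, 81: Fibonacci-style (each term is the sum of the two before it).
Term 31 comes from subsequence C (its 8th entry): -24.

-24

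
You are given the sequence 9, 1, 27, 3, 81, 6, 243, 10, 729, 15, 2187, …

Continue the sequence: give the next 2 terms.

21, 6561

Taking every 2nd term gives 2 separate tracks.
Track A: 9, 27, 81, 243, 729, 2187. Successive powers of 3.
Track B: 1, 3, 6, 10, 15. The triangular numbers T_1, T_2, ….
The 12th slot belongs to track B; its 6th term is 21.
Position 13 → track A, term 7 = 6561.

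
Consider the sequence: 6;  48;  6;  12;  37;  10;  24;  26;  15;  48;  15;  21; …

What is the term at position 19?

384

The terms cycle through 3 interleaved subsequences.
Stream A is 6, 12, 24, 48, which is multiplying by 2 each time.
Stream B is 48, 37, 26, 15, which is subtracting 11 each time.
Stream C is 6, 10, 15, 21, which is triangular numbers starting at T_3.
The 19th slot belongs to stream A; its 7th term is 384.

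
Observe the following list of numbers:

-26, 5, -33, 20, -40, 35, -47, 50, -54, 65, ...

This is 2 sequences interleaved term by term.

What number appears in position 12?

Odd-indexed and even-indexed terms follow separate rules.
Subsequence A: -26, -33, -40, -47, -54 (subtracting 7 each time).
Subsequence B: 5, 20, 35, 50, 65 (arithmetic, step +15).
Position 12 → subsequence B, term 6 = 80.

80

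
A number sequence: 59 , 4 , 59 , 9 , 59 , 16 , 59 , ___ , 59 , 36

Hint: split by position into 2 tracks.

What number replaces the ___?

Positions 1, 3, 5, … form one subsequence and positions 2, 4, 6, … form another.
Track A: 59, 59, 59, 59, 59 — the constant sequence 59.
Track B: 4, 9, 16, ?, 36 — perfect squares starting at 2².
Track B's pattern makes the blank 25.

25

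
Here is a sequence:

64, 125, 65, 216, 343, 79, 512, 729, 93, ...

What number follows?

1000

Reading positions in blocks of 3 reveals the pattern AAB — 2 tracks woven together.
Subsequence A: 64, 125, 216, 343, 512, 729 — perfect cubes starting at 4³.
Subsequence B: 65, 79, 93 — arithmetic, step +14.
Position 10 falls in subsequence A as its term 7, giving 1000.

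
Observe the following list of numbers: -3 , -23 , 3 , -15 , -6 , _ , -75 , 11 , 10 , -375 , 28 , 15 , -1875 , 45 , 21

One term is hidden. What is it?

6

Split by position mod 3: positions 1, 4, 7, … form one track, and each other residue class forms its own.
Track A: -3, -15, -75, -375, -1875 (a geometric progression (common ratio 5)).
Track B: -23, -6, 11, 28, 45 (linear: a_n = -40 + 17·n).
Track C: 3, ?, 10, 15, 21 (the triangular numbers T_2, T_3, …).
Track C's pattern makes the blank 6.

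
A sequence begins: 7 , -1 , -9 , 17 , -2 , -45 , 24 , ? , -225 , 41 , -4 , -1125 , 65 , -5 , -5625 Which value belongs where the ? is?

Split by position mod 3: positions 1, 4, 7, … form one track, and each other residue class forms its own.
Stream A = 7, 17, 24, 41, 65: Fibonacci-style (each term is the sum of the two before it).
Stream B = -1, -2, ?, -4, -5: subtracting 1 each time.
Stream C = -9, -45, -225, -1125, -5625: geometric with ratio 5.
Filling stream B at index 3 by its rule yields -3.

-3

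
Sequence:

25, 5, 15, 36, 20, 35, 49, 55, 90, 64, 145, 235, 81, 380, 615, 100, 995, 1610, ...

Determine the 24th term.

Reading positions in blocks of 3 reveals the pattern ABB — 2 tracks woven together.
Track A is 25, 36, 49, 64, 81, 100, which is perfect squares starting at 5².
Track B is 5, 15, 20, 35, 55, 90, 145, 235, 380, 615, 995, 1610, which is each term equals the sum of the previous two.
Position 24 → track B, term 16 = 11035.

11035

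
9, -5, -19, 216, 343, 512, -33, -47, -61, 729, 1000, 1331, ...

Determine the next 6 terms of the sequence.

-75, -89, -103, 1728, 2197, 2744

Positions follow the repeating pattern AAABBB; grouping by letter gives 2 tracks.
Stream A is 9, -5, -19, -33, -47, -61, which is arithmetic, step −14.
Stream B is 216, 343, 512, 729, 1000, 1331, which is consecutive cubes n³ from n = 6.
Term 13 comes from stream A (its 7th entry): -75.
The 14th slot belongs to stream A; its 8th term is -89.
Term 15 comes from stream A (its 9th entry): -103.
Position 16 → stream B, term 7 = 1728.
Position 17 falls in stream B as its term 8, giving 2197.
The 18th slot belongs to stream B; its 9th term is 2744.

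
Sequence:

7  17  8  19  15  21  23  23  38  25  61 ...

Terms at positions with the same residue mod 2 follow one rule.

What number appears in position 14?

Odd-indexed and even-indexed terms follow separate rules.
Track A is 7, 8, 15, 23, 38, 61, which is Fibonacci-style (each term is the sum of the two before it).
Track B is 17, 19, 21, 23, 25, which is linear: a_n = 15 + 2·n.
The 14th slot belongs to track B; its 7th term is 29.

29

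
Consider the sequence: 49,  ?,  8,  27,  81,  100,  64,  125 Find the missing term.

The slot pattern repeats as AABB (period 4), so there are 2 interleaved tracks.
Stream A: 49, ?, 81, 100. The squares 7², 8², 9², ….
Stream B: 8, 27, 64, 125. Consecutive cubes n³ from n = 2.
The gap is stream A's term 2; the rule gives 64.

64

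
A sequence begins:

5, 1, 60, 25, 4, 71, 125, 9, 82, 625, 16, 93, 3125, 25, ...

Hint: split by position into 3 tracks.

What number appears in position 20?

49

Split by position mod 3 into 3 tracks.
Track A is 5, 25, 125, 625, 3125, which is powers 5^1, 5^2, 5^3, ….
Track B is 1, 4, 9, 16, 25, which is perfect squares starting at 1².
Track C is 60, 71, 82, 93, which is linear: a_n = 49 + 11·n.
The 20th slot belongs to track B; its 7th term is 49.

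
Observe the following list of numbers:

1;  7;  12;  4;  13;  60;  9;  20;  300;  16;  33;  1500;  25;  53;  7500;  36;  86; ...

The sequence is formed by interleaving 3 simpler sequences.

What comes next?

37500

Split by position mod 3: positions 1, 4, 7, … form one track, and each other residue class forms its own.
Subsequence A: 1, 4, 9, 16, 25, 36. Perfect squares starting at 1².
Subsequence B: 7, 13, 20, 33, 53, 86. Each term equals the sum of the previous two.
Subsequence C: 12, 60, 300, 1500, 7500. A geometric progression (common ratio 5).
Position 18 → subsequence C, term 6 = 37500.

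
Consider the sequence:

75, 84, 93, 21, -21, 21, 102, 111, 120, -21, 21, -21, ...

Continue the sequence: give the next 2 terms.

129, 138

Reading positions in blocks of 6 reveals the pattern AAABBB — 2 tracks woven together.
Track A is 75, 84, 93, 102, 111, 120, which is adding 9 each time.
Track B is 21, -21, 21, -21, 21, -21, which is oscillating between 21 and -21.
Position 13 falls in track A as its term 7, giving 129.
Position 14 falls in track A as its term 8, giving 138.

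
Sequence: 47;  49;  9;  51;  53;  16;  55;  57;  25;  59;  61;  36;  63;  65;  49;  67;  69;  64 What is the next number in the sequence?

Reading positions in blocks of 3 reveals the pattern AAB — 2 tracks woven together.
Stream A = 47, 49, 51, 53, 55, 57, 59, 61, 63, 65, 67, 69: linear: a_n = 45 + 2·n.
Stream B = 9, 16, 25, 36, 49, 64: the squares 3², 4², 5², ….
Position 19 falls in stream A as its term 13, giving 71.

71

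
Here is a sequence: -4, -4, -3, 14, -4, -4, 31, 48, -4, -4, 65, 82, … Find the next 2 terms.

-4, -4

Reading positions in blocks of 4 reveals the pattern AABB — 2 tracks woven together.
Track A: -4, -4, -4, -4, -4, -4 (constant -4).
Track B: -3, 14, 31, 48, 65, 82 (linear: a_n = -20 + 17·n).
Position 13 falls in track A as its term 7, giving -4.
The 14th slot belongs to track A; its 8th term is -4.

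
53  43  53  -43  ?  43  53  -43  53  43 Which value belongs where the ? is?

53

Split by position mod 2 into 2 tracks.
Subsequence A = 53, 53, ?, 53, 53: constant 53.
Subsequence B = 43, -43, 43, -43, 43: alternating ±43.
Filling subsequence A at index 3 by its rule yields 53.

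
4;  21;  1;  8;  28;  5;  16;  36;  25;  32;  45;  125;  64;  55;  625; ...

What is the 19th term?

Taking every 3rd term gives 3 separate tracks.
Track A: 4, 8, 16, 32, 64 (multiplying by 2 each time).
Track B: 21, 28, 36, 45, 55 (triangular numbers starting at T_6).
Track C: 1, 5, 25, 125, 625 (successive powers of 5).
Term 19 comes from track A (its 7th entry): 256.

256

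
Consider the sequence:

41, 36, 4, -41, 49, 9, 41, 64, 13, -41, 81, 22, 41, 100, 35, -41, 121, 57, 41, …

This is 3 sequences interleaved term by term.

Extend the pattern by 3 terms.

Split by position mod 3 into 3 tracks.
Track A: 41, -41, 41, -41, 41, -41, 41. The oscillation 41·(−1)^(n+1).
Track B: 36, 49, 64, 81, 100, 121. Consecutive squares n² from n = 6.
Track C: 4, 9, 13, 22, 35, 57. Fibonacci-style (each term is the sum of the two before it).
Position 20 falls in track B as its term 7, giving 144.
Position 21 falls in track C as its term 7, giving 92.
Position 22 → track A, term 8 = -41.

144, 92, -41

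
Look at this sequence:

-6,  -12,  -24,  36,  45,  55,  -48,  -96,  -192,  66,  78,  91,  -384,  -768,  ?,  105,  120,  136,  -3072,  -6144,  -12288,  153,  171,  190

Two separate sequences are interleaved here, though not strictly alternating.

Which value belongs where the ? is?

The slot pattern repeats as AAABBB (period 6), so there are 2 interleaved tracks.
Track A: -6, -12, -24, -48, -96, -192, -384, -768, ?, -3072, -6144, -12288. Geometric, ×2 each step.
Track B: 36, 45, 55, 66, 78, 91, 105, 120, 136, 153, 171, 190. The triangular numbers T_8, T_9, ….
Track A's pattern makes the blank -1536.

-1536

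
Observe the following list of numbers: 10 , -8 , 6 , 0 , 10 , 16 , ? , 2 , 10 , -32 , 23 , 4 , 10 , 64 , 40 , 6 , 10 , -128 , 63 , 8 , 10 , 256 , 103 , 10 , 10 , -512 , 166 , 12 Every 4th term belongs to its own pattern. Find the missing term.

17

Taking every 4th term gives 4 separate tracks.
Stream A: 10, 10, 10, 10, 10, 10, 10 (always 10).
Stream B: -8, 16, -32, 64, -128, 256, -512 (multiplying by -2 each time).
Stream C: 6, ?, 23, 40, 63, 103, 166 (each term equals the sum of the previous two).
Stream D: 0, 2, 4, 6, 8, 10, 12 (adding 2 each time).
Filling stream C at index 2 by its rule yields 17.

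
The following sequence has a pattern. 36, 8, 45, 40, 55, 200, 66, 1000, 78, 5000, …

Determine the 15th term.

Positions 1, 3, 5, … form one subsequence and positions 2, 4, 6, … form another.
Stream A = 36, 45, 55, 66, 78: triangular numbers n(n+1)/2 for n = 8, 9, ….
Stream B = 8, 40, 200, 1000, 5000: a geometric progression (common ratio 5).
Position 15 → stream A, term 8 = 120.

120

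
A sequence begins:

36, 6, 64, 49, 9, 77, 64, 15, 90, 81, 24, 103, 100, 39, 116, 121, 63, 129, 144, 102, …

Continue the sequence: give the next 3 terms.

Split by position mod 3 into 3 tracks.
Track A: 36, 49, 64, 81, 100, 121, 144. Consecutive squares n² from n = 6.
Track B: 6, 9, 15, 24, 39, 63, 102. Each term equals the sum of the previous two.
Track C: 64, 77, 90, 103, 116, 129. Arithmetic with common difference +13.
Position 21 → track C, term 7 = 142.
The 22nd slot belongs to track A; its 8th term is 169.
Term 23 comes from track B (its 8th entry): 165.

142, 169, 165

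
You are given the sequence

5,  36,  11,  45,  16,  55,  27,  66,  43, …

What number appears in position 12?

Odd-indexed and even-indexed terms follow separate rules.
Track A = 5, 11, 16, 27, 43: Fibonacci-style (each term is the sum of the two before it).
Track B = 36, 45, 55, 66: triangular numbers n(n+1)/2 for n = 8, 9, ….
Position 12 falls in track B as its term 6, giving 91.

91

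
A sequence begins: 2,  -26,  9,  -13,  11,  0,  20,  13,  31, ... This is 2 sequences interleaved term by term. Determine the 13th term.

The terms cycle through 2 interleaved subsequences.
Subsequence A is 2, 9, 11, 20, 31, which is a Fibonacci-like recurrence a_n = a_{n-1} + a_{n-2}.
Subsequence B is -26, -13, 0, 13, which is linear: a_n = -39 + 13·n.
Term 13 comes from subsequence A (its 7th entry): 82.

82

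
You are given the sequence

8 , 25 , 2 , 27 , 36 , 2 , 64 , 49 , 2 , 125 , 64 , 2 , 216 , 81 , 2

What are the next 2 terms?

Split by position mod 3: positions 1, 4, 7, … form one track, and each other residue class forms its own.
Track A: 8, 27, 64, 125, 216 (consecutive cubes n³ from n = 2).
Track B: 25, 36, 49, 64, 81 (the squares 5², 6², 7², …).
Track C: 2, 2, 2, 2, 2 (always 2).
The 16th slot belongs to track A; its 6th term is 343.
Term 17 comes from track B (its 6th entry): 100.

343, 100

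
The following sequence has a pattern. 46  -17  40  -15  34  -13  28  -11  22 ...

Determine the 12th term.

-7

Taking every 2nd term gives 2 separate tracks.
Subsequence A: 46, 40, 34, 28, 22. Linear: a_n = 52 − 6·n.
Subsequence B: -17, -15, -13, -11. Arithmetic with common difference +2.
Position 12 falls in subsequence B as its term 6, giving -7.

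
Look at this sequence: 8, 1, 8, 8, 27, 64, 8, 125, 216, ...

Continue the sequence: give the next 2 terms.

8, 343

Reading positions in blocks of 3 reveals the pattern ABB — 2 tracks woven together.
Track A: 8, 8, 8 (constant 8).
Track B: 1, 8, 27, 64, 125, 216 (the cubes 1³, 2³, 3³, …).
Term 10 comes from track A (its 4th entry): 8.
Position 11 falls in track B as its term 7, giving 343.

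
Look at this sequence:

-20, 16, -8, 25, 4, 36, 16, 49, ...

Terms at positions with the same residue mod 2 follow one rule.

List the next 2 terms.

28, 64

Split by position mod 2 into 2 tracks.
Track A = -20, -8, 4, 16: adding 12 each time.
Track B = 16, 25, 36, 49: consecutive squares n² from n = 4.
Position 9 falls in track A as its term 5, giving 28.
Position 10 → track B, term 5 = 64.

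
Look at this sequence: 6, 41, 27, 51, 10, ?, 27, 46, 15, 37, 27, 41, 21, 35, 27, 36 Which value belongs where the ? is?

Read the sequence 4 terms at a time; column i is its own pattern.
Stream A = 6, 10, 15, 21: triangular numbers starting at T_3.
Stream B = 41, ?, 37, 35: linear: a_n = 43 − 2·n.
Stream C = 27, 27, 27, 27: constant 27.
Stream D = 51, 46, 41, 36: arithmetic with common difference −5.
So the missing entry in stream B is 39.

39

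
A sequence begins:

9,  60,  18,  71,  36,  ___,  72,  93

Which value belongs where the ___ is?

82

Positions 1, 3, 5, … form one subsequence and positions 2, 4, 6, … form another.
Subsequence A = 9, 18, 36, 72: geometric, ×2 each step.
Subsequence B = 60, 71, ?, 93: linear: a_n = 49 + 11·n.
Subsequence B's pattern makes the blank 82.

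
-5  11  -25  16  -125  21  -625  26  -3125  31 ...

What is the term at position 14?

Positions 1, 3, 5, … form one subsequence and positions 2, 4, 6, … form another.
Track A is -5, -25, -125, -625, -3125, which is geometric, ×5 each step.
Track B is 11, 16, 21, 26, 31, which is linear: a_n = 6 + 5·n.
Term 14 comes from track B (its 7th entry): 41.

41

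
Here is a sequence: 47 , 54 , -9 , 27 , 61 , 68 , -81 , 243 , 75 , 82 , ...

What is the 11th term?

-729

Positions follow the repeating pattern AABB; grouping by letter gives 2 tracks.
Stream A: 47, 54, 61, 68, 75, 82. Linear: a_n = 40 + 7·n.
Stream B: -9, 27, -81, 243. Multiplying by -3 each time.
Position 11 → stream B, term 5 = -729.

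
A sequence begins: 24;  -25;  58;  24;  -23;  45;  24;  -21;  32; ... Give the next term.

Taking every 3rd term gives 3 separate tracks.
Track A: 24, 24, 24 (always 24).
Track B: -25, -23, -21 (arithmetic, step +2).
Track C: 58, 45, 32 (arithmetic, step −13).
The 10th slot belongs to track A; its 4th term is 24.

24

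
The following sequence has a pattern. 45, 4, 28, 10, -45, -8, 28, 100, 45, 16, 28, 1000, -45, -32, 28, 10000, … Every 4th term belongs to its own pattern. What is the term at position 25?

Read the sequence 4 terms at a time; column i is its own pattern.
Stream A is 45, -45, 45, -45, which is alternating ±45.
Stream B is 4, -8, 16, -32, which is a geometric progression (common ratio -2).
Stream C is 28, 28, 28, 28, which is always 28.
Stream D is 10, 100, 1000, 10000, which is powers of 10.
The 25th slot belongs to stream A; its 7th term is 45.

45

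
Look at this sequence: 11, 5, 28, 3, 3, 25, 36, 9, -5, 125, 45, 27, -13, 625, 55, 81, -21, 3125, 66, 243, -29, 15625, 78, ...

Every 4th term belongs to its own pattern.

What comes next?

729

Split by position mod 4 into 4 tracks.
Track A = 11, 3, -5, -13, -21, -29: arithmetic, step −8.
Track B = 5, 25, 125, 625, 3125, 15625: powers of 5.
Track C = 28, 36, 45, 55, 66, 78: triangular numbers n(n+1)/2 for n = 7, 8, ….
Track D = 3, 9, 27, 81, 243: a geometric progression (common ratio 3).
Position 24 falls in track D as its term 6, giving 729.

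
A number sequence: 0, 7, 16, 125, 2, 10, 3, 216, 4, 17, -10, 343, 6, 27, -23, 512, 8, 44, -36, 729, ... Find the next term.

Split by position mod 4: positions 1, 5, 9, … form one track, and each other residue class forms its own.
Track A = 0, 2, 4, 6, 8: arithmetic with common difference +2.
Track B = 7, 10, 17, 27, 44: a Fibonacci-like recurrence a_n = a_{n-1} + a_{n-2}.
Track C = 16, 3, -10, -23, -36: arithmetic, step −13.
Track D = 125, 216, 343, 512, 729: consecutive cubes n³ from n = 5.
Term 21 comes from track A (its 6th entry): 10.

10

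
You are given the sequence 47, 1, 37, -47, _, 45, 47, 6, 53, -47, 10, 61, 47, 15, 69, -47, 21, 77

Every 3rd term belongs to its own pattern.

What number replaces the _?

Split by position mod 3: positions 1, 4, 7, … form one track, and each other residue class forms its own.
Subsequence A = 47, -47, 47, -47, 47, -47: oscillating between 47 and -47.
Subsequence B = 1, ?, 6, 10, 15, 21: triangular numbers n(n+1)/2 for n = 1, 2, ….
Subsequence C = 37, 45, 53, 61, 69, 77: arithmetic with common difference +8.
So the missing entry in subsequence B is 3.

3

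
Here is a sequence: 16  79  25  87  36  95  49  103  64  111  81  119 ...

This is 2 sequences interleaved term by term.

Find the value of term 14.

127

Odd-indexed and even-indexed terms follow separate rules.
Stream A: 16, 25, 36, 49, 64, 81 — consecutive squares n² from n = 4.
Stream B: 79, 87, 95, 103, 111, 119 — arithmetic, step +8.
The 14th slot belongs to stream B; its 7th term is 127.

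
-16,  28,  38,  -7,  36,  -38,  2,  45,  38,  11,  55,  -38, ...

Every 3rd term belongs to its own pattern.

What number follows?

Read the sequence 3 terms at a time; column i is its own pattern.
Track A: -16, -7, 2, 11. Arithmetic, step +9.
Track B: 28, 36, 45, 55. Triangular numbers starting at T_7.
Track C: 38, -38, 38, -38. Alternating ±38.
Position 13 → track A, term 5 = 20.

20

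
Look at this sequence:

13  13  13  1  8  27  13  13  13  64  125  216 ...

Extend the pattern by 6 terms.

Reading positions in blocks of 6 reveals the pattern AAABBB — 2 tracks woven together.
Track A: 13, 13, 13, 13, 13, 13. Constant 13.
Track B: 1, 8, 27, 64, 125, 216. Perfect cubes starting at 1³.
Term 13 comes from track A (its 7th entry): 13.
Position 14 falls in track A as its term 8, giving 13.
The 15th slot belongs to track A; its 9th term is 13.
Position 16 falls in track B as its term 7, giving 343.
Position 17 → track B, term 8 = 512.
Position 18 falls in track B as its term 9, giving 729.

13, 13, 13, 343, 512, 729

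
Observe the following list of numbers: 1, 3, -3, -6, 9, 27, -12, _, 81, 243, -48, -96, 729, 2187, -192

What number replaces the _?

-24

Reading positions in blocks of 4 reveals the pattern AABB — 2 tracks woven together.
Subsequence A: 1, 3, 9, 27, 81, 243, 729, 2187 — successive powers of 3.
Subsequence B: -3, -6, -12, ?, -48, -96, -192 — a geometric progression (common ratio 2).
Subsequence B's pattern makes the blank -24.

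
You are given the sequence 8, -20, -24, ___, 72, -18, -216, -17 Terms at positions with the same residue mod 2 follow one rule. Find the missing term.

Odd-indexed and even-indexed terms follow separate rules.
Track A: 8, -24, 72, -216. Geometric with ratio -3.
Track B: -20, ?, -18, -17. Arithmetic with common difference +1.
Filling track B at index 2 by its rule yields -19.

-19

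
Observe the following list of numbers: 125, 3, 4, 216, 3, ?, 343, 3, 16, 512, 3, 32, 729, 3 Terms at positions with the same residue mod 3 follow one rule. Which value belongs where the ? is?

8

Taking every 3rd term gives 3 separate tracks.
Track A = 125, 216, 343, 512, 729: perfect cubes starting at 5³.
Track B = 3, 3, 3, 3, 3: always 3.
Track C = 4, ?, 16, 32: successive powers of 2.
So the missing entry in track C is 8.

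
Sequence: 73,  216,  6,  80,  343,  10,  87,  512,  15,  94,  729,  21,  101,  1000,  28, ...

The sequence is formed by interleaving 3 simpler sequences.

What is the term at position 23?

2197

The terms cycle through 3 interleaved subsequences.
Track A: 73, 80, 87, 94, 101 — arithmetic with common difference +7.
Track B: 216, 343, 512, 729, 1000 — perfect cubes starting at 6³.
Track C: 6, 10, 15, 21, 28 — the triangular numbers T_3, T_4, ….
Term 23 comes from track B (its 8th entry): 2197.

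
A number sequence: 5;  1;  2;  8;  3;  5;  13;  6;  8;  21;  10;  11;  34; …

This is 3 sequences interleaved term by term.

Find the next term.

Taking every 3rd term gives 3 separate tracks.
Subsequence A: 5, 8, 13, 21, 34 — Fibonacci-style (each term is the sum of the two before it).
Subsequence B: 1, 3, 6, 10 — triangular numbers n(n+1)/2 for n = 1, 2, ….
Subsequence C: 2, 5, 8, 11 — linear: a_n = -1 + 3·n.
Position 14 falls in subsequence B as its term 5, giving 15.

15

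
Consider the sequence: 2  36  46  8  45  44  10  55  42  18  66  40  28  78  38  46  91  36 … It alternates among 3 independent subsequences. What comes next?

74

Read the sequence 3 terms at a time; column i is its own pattern.
Track A: 2, 8, 10, 18, 28, 46 (a Fibonacci-like recurrence a_n = a_{n-1} + a_{n-2}).
Track B: 36, 45, 55, 66, 78, 91 (triangular numbers starting at T_8).
Track C: 46, 44, 42, 40, 38, 36 (arithmetic with common difference −2).
Position 19 falls in track A as its term 7, giving 74.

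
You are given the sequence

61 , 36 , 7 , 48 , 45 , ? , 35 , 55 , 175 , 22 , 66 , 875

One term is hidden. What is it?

35

Split by position mod 3 into 3 tracks.
Stream A is 61, 48, 35, 22, which is linear: a_n = 74 − 13·n.
Stream B is 36, 45, 55, 66, which is triangular numbers starting at T_8.
Stream C is 7, ?, 175, 875, which is geometric, ×5 each step.
Filling stream C at index 2 by its rule yields 35.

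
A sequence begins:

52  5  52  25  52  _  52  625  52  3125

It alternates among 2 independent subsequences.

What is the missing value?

Split by position mod 2 into 2 tracks.
Track A is 52, 52, 52, 52, 52, which is the constant sequence 52.
Track B is 5, 25, ?, 625, 3125, which is powers of 5.
Filling track B at index 3 by its rule yields 125.

125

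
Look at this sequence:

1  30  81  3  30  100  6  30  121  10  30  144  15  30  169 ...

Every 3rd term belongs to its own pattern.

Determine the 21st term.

225

Read the sequence 3 terms at a time; column i is its own pattern.
Track A = 1, 3, 6, 10, 15: triangular numbers n(n+1)/2 for n = 1, 2, ….
Track B = 30, 30, 30, 30, 30: the constant sequence 30.
Track C = 81, 100, 121, 144, 169: consecutive squares n² from n = 9.
The 21st slot belongs to track C; its 7th term is 225.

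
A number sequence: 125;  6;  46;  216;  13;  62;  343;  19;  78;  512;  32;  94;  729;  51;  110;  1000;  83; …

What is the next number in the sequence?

126

The terms cycle through 3 interleaved subsequences.
Stream A: 125, 216, 343, 512, 729, 1000. Perfect cubes starting at 5³.
Stream B: 6, 13, 19, 32, 51, 83. Each term equals the sum of the previous two.
Stream C: 46, 62, 78, 94, 110. Adding 16 each time.
Term 18 comes from stream C (its 6th entry): 126.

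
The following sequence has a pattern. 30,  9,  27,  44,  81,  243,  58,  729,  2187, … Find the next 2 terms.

Reading positions in blocks of 3 reveals the pattern ABB — 2 tracks woven together.
Track A: 30, 44, 58 (adding 14 each time).
Track B: 9, 27, 81, 243, 729, 2187 (successive powers of 3).
Term 10 comes from track A (its 4th entry): 72.
The 11th slot belongs to track B; its 7th term is 6561.

72, 6561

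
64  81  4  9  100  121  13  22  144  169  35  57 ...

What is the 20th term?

Positions follow the repeating pattern AABB; grouping by letter gives 2 tracks.
Track A: 64, 81, 100, 121, 144, 169 — perfect squares starting at 8².
Track B: 4, 9, 13, 22, 35, 57 — each term equals the sum of the previous two.
Position 20 falls in track B as its term 10, giving 390.

390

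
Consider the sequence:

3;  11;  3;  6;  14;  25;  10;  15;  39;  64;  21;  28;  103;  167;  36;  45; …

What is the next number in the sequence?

270

Positions follow the repeating pattern AABB; grouping by letter gives 2 tracks.
Stream A: 3, 11, 14, 25, 39, 64, 103, 167 — each term equals the sum of the previous two.
Stream B: 3, 6, 10, 15, 21, 28, 36, 45 — triangular numbers n(n+1)/2 for n = 2, 3, ….
Position 17 falls in stream A as its term 9, giving 270.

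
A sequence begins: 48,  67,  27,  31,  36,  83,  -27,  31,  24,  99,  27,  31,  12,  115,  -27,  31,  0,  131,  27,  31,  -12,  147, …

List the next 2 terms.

-27, 31

Read the sequence 4 terms at a time; column i is its own pattern.
Subsequence A = 48, 36, 24, 12, 0, -12: linear: a_n = 60 − 12·n.
Subsequence B = 67, 83, 99, 115, 131, 147: linear: a_n = 51 + 16·n.
Subsequence C = 27, -27, 27, -27, 27: alternating ±27.
Subsequence D = 31, 31, 31, 31, 31: constant 31.
Term 23 comes from subsequence C (its 6th entry): -27.
Position 24 → subsequence D, term 6 = 31.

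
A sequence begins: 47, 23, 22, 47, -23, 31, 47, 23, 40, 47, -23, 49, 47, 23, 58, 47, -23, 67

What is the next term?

The terms cycle through 3 interleaved subsequences.
Track A: 47, 47, 47, 47, 47, 47 — constant 47.
Track B: 23, -23, 23, -23, 23, -23 — alternating ±23.
Track C: 22, 31, 40, 49, 58, 67 — linear: a_n = 13 + 9·n.
Position 19 → track A, term 7 = 47.

47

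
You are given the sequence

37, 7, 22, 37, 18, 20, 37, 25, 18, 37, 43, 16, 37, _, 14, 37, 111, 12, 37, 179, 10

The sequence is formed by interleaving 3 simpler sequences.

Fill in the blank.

Read the sequence 3 terms at a time; column i is its own pattern.
Stream A = 37, 37, 37, 37, 37, 37, 37: the constant sequence 37.
Stream B = 7, 18, 25, 43, ?, 111, 179: a Fibonacci-like recurrence a_n = a_{n-1} + a_{n-2}.
Stream C = 22, 20, 18, 16, 14, 12, 10: subtracting 2 each time.
Stream B's pattern makes the blank 68.

68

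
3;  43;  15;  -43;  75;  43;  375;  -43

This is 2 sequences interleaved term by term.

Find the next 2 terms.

1875, 43

The terms cycle through 2 interleaved subsequences.
Track A: 3, 15, 75, 375. Multiplying by 5 each time.
Track B: 43, -43, 43, -43. The oscillation 43·(−1)^(n+1).
Position 9 falls in track A as its term 5, giving 1875.
Position 10 falls in track B as its term 5, giving 43.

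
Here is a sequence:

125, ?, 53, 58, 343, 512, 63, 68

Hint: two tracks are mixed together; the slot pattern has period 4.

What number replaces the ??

Reading positions in blocks of 4 reveals the pattern AABB — 2 tracks woven together.
Stream A = 125, ?, 343, 512: the cubes 5³, 6³, 7³, ….
Stream B = 53, 58, 63, 68: adding 5 each time.
So the missing entry in stream A is 216.

216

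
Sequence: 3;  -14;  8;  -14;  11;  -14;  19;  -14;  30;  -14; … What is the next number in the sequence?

49

Split by position mod 2 into 2 tracks.
Track A is 3, 8, 11, 19, 30, which is Fibonacci-style (each term is the sum of the two before it).
Track B is -14, -14, -14, -14, -14, which is the constant sequence -14.
The 11th slot belongs to track A; its 6th term is 49.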